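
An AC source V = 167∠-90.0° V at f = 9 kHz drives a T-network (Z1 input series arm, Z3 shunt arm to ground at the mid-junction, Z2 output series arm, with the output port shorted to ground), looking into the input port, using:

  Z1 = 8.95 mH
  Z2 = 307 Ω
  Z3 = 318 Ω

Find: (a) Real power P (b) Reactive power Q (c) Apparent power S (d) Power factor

Step 1 — Angular frequency: ω = 2π·f = 2π·9000 = 5.655e+04 rad/s.
Step 2 — Component impedances:
  Z1: Z = jωL = j·5.655e+04·0.00895 = 0 + j506.1 Ω
  Z2: Z = R = 307 Ω
  Z3: Z = R = 318 Ω
Step 3 — With the output port shorted to ground, the output series arm Z2 runs from the junction to ground; the shunt arm Z3 also runs from the junction to ground. They appear in parallel: Z3 || Z2 = 156.2 Ω.
Step 4 — Series with input arm Z1: Z_in = Z1 + (Z3 || Z2) = 156.2 + j506.1 Ω = 529.7∠72.8° Ω.
Step 5 — Source phasor: V = 167∠-90.0° V = 0 - j167 V.
Step 6 — Current: I = V / Z = -0.3013 - j0.09298 A = 0.3153∠-162.8° A.
Step 7 — Complex power: S = V·I* = 15.53 + j50.31 VA.
Step 8 — Real power: P = Re(S) = 15.53 W.
Step 9 — Reactive power: Q = Im(S) = 50.31 VAR.
Step 10 — Apparent power: |S| = 52.65 VA.
Step 11 — Power factor: PF = P/|S| = 0.2949 (lagging).

(a) P = 15.53 W  (b) Q = 50.31 VAR  (c) S = 52.65 VA  (d) PF = 0.2949 (lagging)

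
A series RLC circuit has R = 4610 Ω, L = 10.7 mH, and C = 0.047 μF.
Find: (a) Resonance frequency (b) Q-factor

Step 1 — Resonance condition Im(Z)=0 gives ω₀ = 1/√(LC).
Step 2 — ω₀ = 1/√(0.0107·4.7e-08) = 4.459e+04 rad/s.
Step 3 — f₀ = ω₀/(2π) = 7097 Hz.
Step 4 — Series Q: Q = ω₀L/R = 4.459e+04·0.0107/4610 = 0.1035.

(a) f₀ = 7097 Hz  (b) Q = 0.1035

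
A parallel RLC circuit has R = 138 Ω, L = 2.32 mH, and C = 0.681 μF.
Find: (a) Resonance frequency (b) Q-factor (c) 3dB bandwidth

Step 1 — Resonance: ω₀ = 1/√(LC) = 1/√(0.00232·6.81e-07) = 2.516e+04 rad/s.
Step 2 — f₀ = ω₀/(2π) = 4004 Hz.
Step 3 — Parallel Q: Q = R/(ω₀L) = 138/(2.516e+04·0.00232) = 2.364.
Step 4 — Bandwidth: Δω = ω₀/Q = 1.064e+04 rad/s; BW = Δω/(2π) = 1694 Hz.

(a) f₀ = 4004 Hz  (b) Q = 2.364  (c) BW = 1694 Hz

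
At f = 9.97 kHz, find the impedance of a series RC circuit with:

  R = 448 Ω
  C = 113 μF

Step 1 — Angular frequency: ω = 2π·f = 2π·9970 = 6.264e+04 rad/s.
Step 2 — Component impedances:
  R: Z = R = 448 Ω
  C: Z = 1/(jωC) = -j/(ω·C) = 0 - j0.1413 Ω
Step 3 — Series combination: Z_total = R + C = 448 - j0.1413 Ω = 448∠-0.0° Ω.

Z = 448 - j0.1413 Ω = 448∠-0.0° Ω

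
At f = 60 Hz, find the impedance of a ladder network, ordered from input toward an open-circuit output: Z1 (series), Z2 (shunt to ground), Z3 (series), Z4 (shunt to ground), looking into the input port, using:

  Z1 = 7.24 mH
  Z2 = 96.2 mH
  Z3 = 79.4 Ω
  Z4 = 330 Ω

Step 1 — Angular frequency: ω = 2π·f = 2π·60 = 377 rad/s.
Step 2 — Component impedances:
  Z1: Z = jωL = j·377·0.00724 = 0 + j2.729 Ω
  Z2: Z = jωL = j·377·0.0962 = 0 + j36.27 Ω
  Z3: Z = R = 79.4 Ω
  Z4: Z = R = 330 Ω
Step 3 — Ladder network (open output): work backward from the far end, alternating series and parallel combinations. Z_in = 3.188 + j38.71 Ω = 38.84∠85.3° Ω.

Z = 3.188 + j38.71 Ω = 38.84∠85.3° Ω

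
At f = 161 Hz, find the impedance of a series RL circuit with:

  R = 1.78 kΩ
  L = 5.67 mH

Step 1 — Angular frequency: ω = 2π·f = 2π·161 = 1012 rad/s.
Step 2 — Component impedances:
  R: Z = R = 1780 Ω
  L: Z = jωL = j·1012·0.00567 = 0 + j5.736 Ω
Step 3 — Series combination: Z_total = R + L = 1780 + j5.736 Ω = 1780∠0.2° Ω.

Z = 1780 + j5.736 Ω = 1780∠0.2° Ω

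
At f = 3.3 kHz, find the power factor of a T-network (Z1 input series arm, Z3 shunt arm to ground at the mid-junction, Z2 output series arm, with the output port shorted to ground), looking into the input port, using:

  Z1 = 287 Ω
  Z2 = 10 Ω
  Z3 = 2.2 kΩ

Step 1 — Angular frequency: ω = 2π·f = 2π·3300 = 2.073e+04 rad/s.
Step 2 — Component impedances:
  Z1: Z = R = 287 Ω
  Z2: Z = R = 10 Ω
  Z3: Z = R = 2200 Ω
Step 3 — With the output port shorted to ground, the output series arm Z2 runs from the junction to ground; the shunt arm Z3 also runs from the junction to ground. They appear in parallel: Z3 || Z2 = 9.955 Ω.
Step 4 — Series with input arm Z1: Z_in = Z1 + (Z3 || Z2) = 297 Ω = 297∠0.0° Ω.
Step 5 — Power factor: PF = cos(φ) = Re(Z)/|Z| = 297/297 = 1.
Step 6 — Type: Im(Z) = 0 ⇒ unity (phase φ = 0.0°).

PF = 1 (unity, φ = 0.0°)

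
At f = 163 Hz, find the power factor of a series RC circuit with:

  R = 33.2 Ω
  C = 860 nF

Step 1 — Angular frequency: ω = 2π·f = 2π·163 = 1024 rad/s.
Step 2 — Component impedances:
  R: Z = R = 33.2 Ω
  C: Z = 1/(jωC) = -j/(ω·C) = 0 - j1135 Ω
Step 3 — Series combination: Z_total = R + C = 33.2 - j1135 Ω = 1136∠-88.3° Ω.
Step 4 — Power factor: PF = cos(φ) = Re(Z)/|Z| = 33.2/1136 = 0.02923.
Step 5 — Type: Im(Z) = -1135 ⇒ leading (phase φ = -88.3°).

PF = 0.02923 (leading, φ = -88.3°)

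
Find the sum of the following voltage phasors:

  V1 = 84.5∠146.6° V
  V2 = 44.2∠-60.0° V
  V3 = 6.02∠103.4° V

Step 1 — Convert each phasor to rectangular form:
  V1 = 84.5·(cos(146.6°) + j·sin(146.6°)) = -70.54 + j46.52 V
  V2 = 44.2·(cos(-60.0°) + j·sin(-60.0°)) = 22.1 - j38.28 V
  V3 = 6.02·(cos(103.4°) + j·sin(103.4°)) = -1.395 + j5.856 V
Step 2 — Sum components: V_total = -49.84 + j14.09 V.
Step 3 — Convert to polar: |V_total| = 51.79 V, ∠V_total = 164.2°.

V_total = 51.79∠164.2° V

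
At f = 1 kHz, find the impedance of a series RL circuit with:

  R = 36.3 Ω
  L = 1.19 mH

Step 1 — Angular frequency: ω = 2π·f = 2π·1000 = 6283 rad/s.
Step 2 — Component impedances:
  R: Z = R = 36.3 Ω
  L: Z = jωL = j·6283·0.00119 = 0 + j7.477 Ω
Step 3 — Series combination: Z_total = R + L = 36.3 + j7.477 Ω = 37.06∠11.6° Ω.

Z = 36.3 + j7.477 Ω = 37.06∠11.6° Ω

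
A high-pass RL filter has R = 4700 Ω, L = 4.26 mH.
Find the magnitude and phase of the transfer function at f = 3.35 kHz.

Step 1 — Angular frequency: ω = 2π·3350 = 2.105e+04 rad/s.
Step 2 — Transfer function: H(jω) = jωL/(R + jωL).
Step 3 — Numerator jωL = j·89.67; denominator R + jωL = 4700 + j89.67.
Step 4 — H = 0.0003638 + j0.01907.
Step 5 — Magnitude: |H| = 0.01907 (-34.4 dB); phase: φ = 88.9°.

|H| = 0.01907 (-34.4 dB), φ = 88.9°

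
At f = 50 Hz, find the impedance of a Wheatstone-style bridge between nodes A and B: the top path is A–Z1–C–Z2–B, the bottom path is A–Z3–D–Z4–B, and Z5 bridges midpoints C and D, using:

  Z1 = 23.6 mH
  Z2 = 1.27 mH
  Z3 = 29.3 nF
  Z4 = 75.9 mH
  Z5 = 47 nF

Step 1 — Angular frequency: ω = 2π·f = 2π·50 = 314.2 rad/s.
Step 2 — Component impedances:
  Z1: Z = jωL = j·314.2·0.0236 = 0 + j7.414 Ω
  Z2: Z = jωL = j·314.2·0.00127 = 0 + j0.399 Ω
  Z3: Z = 1/(jωC) = -j/(ω·C) = 0 - j1.086e+05 Ω
  Z4: Z = jωL = j·314.2·0.0759 = 0 + j23.84 Ω
  Z5: Z = 1/(jωC) = -j/(ω·C) = 0 - j6.773e+04 Ω
Step 3 — Bridge requires nodal analysis (the Z5 bridge couples midpoints C and D, so the two paths cannot be reduced to a simple series/parallel combination). Setting node B to ground and injecting 1 A at node A, the 3-node admittance system at A, C, D solves to V_A = Z_AB = 0 + j7.814 Ω = 7.814∠90.0° Ω.

Z = 0 + j7.814 Ω = 7.814∠90.0° Ω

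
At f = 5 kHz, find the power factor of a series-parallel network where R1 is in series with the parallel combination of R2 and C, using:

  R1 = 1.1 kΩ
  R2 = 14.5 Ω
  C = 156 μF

Step 1 — Angular frequency: ω = 2π·f = 2π·5000 = 3.142e+04 rad/s.
Step 2 — Component impedances:
  R1: Z = R = 1100 Ω
  R2: Z = R = 14.5 Ω
  C: Z = 1/(jωC) = -j/(ω·C) = 0 - j0.204 Ω
Step 3 — Parallel branch: R2 || C = 1/(1/R2 + 1/C) = 0.002871 - j0.204 Ω.
Step 4 — Series with R1: Z_total = R1 + (R2 || C) = 1100 - j0.204 Ω = 1100∠-0.0° Ω.
Step 5 — Power factor: PF = cos(φ) = Re(Z)/|Z| = 1100/1100 = 1.
Step 6 — Type: Im(Z) = -0.204 ⇒ leading (phase φ = -0.0°).

PF = 1 (leading, φ = -0.0°)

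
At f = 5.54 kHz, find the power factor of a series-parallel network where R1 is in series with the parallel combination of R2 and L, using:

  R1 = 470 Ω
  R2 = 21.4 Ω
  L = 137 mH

Step 1 — Angular frequency: ω = 2π·f = 2π·5540 = 3.481e+04 rad/s.
Step 2 — Component impedances:
  R1: Z = R = 470 Ω
  R2: Z = R = 21.4 Ω
  L: Z = jωL = j·3.481e+04·0.137 = 0 + j4769 Ω
Step 3 — Parallel branch: R2 || L = 1/(1/R2 + 1/L) = 21.4 + j0.09603 Ω.
Step 4 — Series with R1: Z_total = R1 + (R2 || L) = 491.4 + j0.09603 Ω = 491.4∠0.0° Ω.
Step 5 — Power factor: PF = cos(φ) = Re(Z)/|Z| = 491.4/491.4 = 1.
Step 6 — Type: Im(Z) = 0.09603 ⇒ lagging (phase φ = 0.0°).

PF = 1 (lagging, φ = 0.0°)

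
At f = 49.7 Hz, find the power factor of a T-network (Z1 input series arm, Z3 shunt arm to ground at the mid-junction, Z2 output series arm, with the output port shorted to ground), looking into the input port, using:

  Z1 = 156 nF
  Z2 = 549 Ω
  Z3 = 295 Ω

Step 1 — Angular frequency: ω = 2π·f = 2π·49.7 = 312.3 rad/s.
Step 2 — Component impedances:
  Z1: Z = 1/(jωC) = -j/(ω·C) = 0 - j2.053e+04 Ω
  Z2: Z = R = 549 Ω
  Z3: Z = R = 295 Ω
Step 3 — With the output port shorted to ground, the output series arm Z2 runs from the junction to ground; the shunt arm Z3 also runs from the junction to ground. They appear in parallel: Z3 || Z2 = 191.9 Ω.
Step 4 — Series with input arm Z1: Z_in = Z1 + (Z3 || Z2) = 191.9 - j2.053e+04 Ω = 2.053e+04∠-89.5° Ω.
Step 5 — Power factor: PF = cos(φ) = Re(Z)/|Z| = 191.9/2.053e+04 = 0.009347.
Step 6 — Type: Im(Z) = -2.053e+04 ⇒ leading (phase φ = -89.5°).

PF = 0.009347 (leading, φ = -89.5°)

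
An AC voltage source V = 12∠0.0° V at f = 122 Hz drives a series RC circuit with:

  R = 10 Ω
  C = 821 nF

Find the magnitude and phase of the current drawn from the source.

Step 1 — Angular frequency: ω = 2π·f = 2π·122 = 766.5 rad/s.
Step 2 — Component impedances:
  R: Z = R = 10 Ω
  C: Z = 1/(jωC) = -j/(ω·C) = 0 - j1589 Ω
Step 3 — Series combination: Z_total = R + C = 10 - j1589 Ω = 1589∠-89.6° Ω.
Step 4 — Source phasor: V = 12∠0.0° V = 12 V.
Step 5 — Ohm's law: I = V / Z_total = (12) / (10 - j1589) = 4.753e-05 + j0.007552 A.
Step 6 — Convert to polar: |I| = 0.007552 A, ∠I = 89.6°.

I = 0.007552∠89.6° A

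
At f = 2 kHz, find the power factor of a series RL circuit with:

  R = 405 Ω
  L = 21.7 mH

Step 1 — Angular frequency: ω = 2π·f = 2π·2000 = 1.257e+04 rad/s.
Step 2 — Component impedances:
  R: Z = R = 405 Ω
  L: Z = jωL = j·1.257e+04·0.0217 = 0 + j272.7 Ω
Step 3 — Series combination: Z_total = R + L = 405 + j272.7 Ω = 488.2∠34.0° Ω.
Step 4 — Power factor: PF = cos(φ) = Re(Z)/|Z| = 405/488.25 = 0.8295.
Step 5 — Type: Im(Z) = 272.7 ⇒ lagging (phase φ = 34.0°).

PF = 0.8295 (lagging, φ = 34.0°)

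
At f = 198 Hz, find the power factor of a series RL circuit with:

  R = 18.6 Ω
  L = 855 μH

Step 1 — Angular frequency: ω = 2π·f = 2π·198 = 1244 rad/s.
Step 2 — Component impedances:
  R: Z = R = 18.6 Ω
  L: Z = jωL = j·1244·0.000855 = 0 + j1.064 Ω
Step 3 — Series combination: Z_total = R + L = 18.6 + j1.064 Ω = 18.63∠3.3° Ω.
Step 4 — Power factor: PF = cos(φ) = Re(Z)/|Z| = 18.6/18.63 = 0.9984.
Step 5 — Type: Im(Z) = 1.064 ⇒ lagging (phase φ = 3.3°).

PF = 0.9984 (lagging, φ = 3.3°)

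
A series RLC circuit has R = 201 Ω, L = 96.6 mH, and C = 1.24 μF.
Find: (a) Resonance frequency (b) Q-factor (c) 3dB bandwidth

Step 1 — Resonance: ω₀ = 1/√(LC) = 1/√(0.0966·1.24e-06) = 2889 rad/s.
Step 2 — f₀ = ω₀/(2π) = 459.9 Hz.
Step 3 — Series Q: Q = ω₀L/R = 2889·0.0966/201 = 1.389.
Step 4 — Bandwidth: Δω = ω₀/Q = 2081 rad/s; BW = Δω/(2π) = 331.2 Hz.

(a) f₀ = 459.9 Hz  (b) Q = 1.389  (c) BW = 331.2 Hz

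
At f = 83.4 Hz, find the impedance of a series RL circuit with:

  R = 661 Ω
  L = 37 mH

Step 1 — Angular frequency: ω = 2π·f = 2π·83.4 = 524 rad/s.
Step 2 — Component impedances:
  R: Z = R = 661 Ω
  L: Z = jωL = j·524·0.037 = 0 + j19.39 Ω
Step 3 — Series combination: Z_total = R + L = 661 + j19.39 Ω = 661.3∠1.7° Ω.

Z = 661 + j19.39 Ω = 661.3∠1.7° Ω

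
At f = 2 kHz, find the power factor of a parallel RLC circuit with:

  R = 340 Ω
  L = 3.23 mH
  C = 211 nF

Step 1 — Angular frequency: ω = 2π·f = 2π·2000 = 1.257e+04 rad/s.
Step 2 — Component impedances:
  R: Z = R = 340 Ω
  L: Z = jωL = j·1.257e+04·0.00323 = 0 + j40.59 Ω
  C: Z = 1/(jωC) = -j/(ω·C) = 0 - j377.1 Ω
Step 3 — Parallel combination: 1/Z_total = 1/R + 1/L + 1/C; Z_total = 5.978 + j44.68 Ω = 45.08∠82.4° Ω.
Step 4 — Power factor: PF = cos(φ) = Re(Z)/|Z| = 5.978/45.08 = 0.1326.
Step 5 — Type: Im(Z) = 44.68 ⇒ lagging (phase φ = 82.4°).

PF = 0.1326 (lagging, φ = 82.4°)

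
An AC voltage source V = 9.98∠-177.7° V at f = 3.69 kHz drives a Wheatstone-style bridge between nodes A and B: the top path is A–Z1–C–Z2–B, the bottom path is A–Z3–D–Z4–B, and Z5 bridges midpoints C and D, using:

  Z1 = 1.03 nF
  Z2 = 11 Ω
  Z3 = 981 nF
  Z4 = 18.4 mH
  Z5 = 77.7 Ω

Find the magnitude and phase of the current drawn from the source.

Step 1 — Angular frequency: ω = 2π·f = 2π·3690 = 2.318e+04 rad/s.
Step 2 — Component impedances:
  Z1: Z = 1/(jωC) = -j/(ω·C) = 0 - j4.188e+04 Ω
  Z2: Z = R = 11 Ω
  Z3: Z = 1/(jωC) = -j/(ω·C) = 0 - j43.97 Ω
  Z4: Z = jωL = j·2.318e+04·0.0184 = 0 + j426.6 Ω
  Z5: Z = R = 77.7 Ω
Step 3 — Bridge requires nodal analysis (the Z5 bridge couples midpoints C and D, so the two paths cannot be reduced to a simple series/parallel combination). Setting node B to ground and injecting 1 A at node A, the 3-node admittance system at A, C, D solves to V_A = Z_AB = 84.92 - j26.4 Ω = 88.93∠-17.3° Ω.
Step 4 — Source phasor: V = 9.98∠-177.7° V = -9.972 - j0.4005 V.
Step 5 — Ohm's law: I = V / Z_total = (-9.972 - j0.4005) / (84.92 - j26.4) = -0.1057 - j0.03759 A.
Step 6 — Convert to polar: |I| = 0.1122 A, ∠I = -160.4°.

I = 0.1122∠-160.4° A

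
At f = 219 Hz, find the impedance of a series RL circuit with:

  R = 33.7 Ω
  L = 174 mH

Step 1 — Angular frequency: ω = 2π·f = 2π·219 = 1376 rad/s.
Step 2 — Component impedances:
  R: Z = R = 33.7 Ω
  L: Z = jωL = j·1376·0.174 = 0 + j239.4 Ω
Step 3 — Series combination: Z_total = R + L = 33.7 + j239.4 Ω = 241.8∠82.0° Ω.

Z = 33.7 + j239.4 Ω = 241.8∠82.0° Ω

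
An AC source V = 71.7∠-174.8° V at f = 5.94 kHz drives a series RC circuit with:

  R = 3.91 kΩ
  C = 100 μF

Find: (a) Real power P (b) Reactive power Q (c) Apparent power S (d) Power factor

Step 1 — Angular frequency: ω = 2π·f = 2π·5940 = 3.732e+04 rad/s.
Step 2 — Component impedances:
  R: Z = R = 3910 Ω
  C: Z = 1/(jωC) = -j/(ω·C) = 0 - j0.2679 Ω
Step 3 — Series combination: Z_total = R + C = 3910 - j0.2679 Ω = 3910∠-0.0° Ω.
Step 4 — Source phasor: V = 71.7∠-174.8° V = -71.4 - j6.498 V.
Step 5 — Current: I = V / Z = -0.01826 - j0.001663 A = 0.01834∠-174.8° A.
Step 6 — Complex power: S = V·I* = 1.315 - j9.01e-05 VA.
Step 7 — Real power: P = Re(S) = 1.315 W.
Step 8 — Reactive power: Q = Im(S) = -9.01e-05 VAR.
Step 9 — Apparent power: |S| = 1.315 VA.
Step 10 — Power factor: PF = P/|S| = 1 (leading).

(a) P = 1.315 W  (b) Q = -9.01e-05 VAR  (c) S = 1.315 VA  (d) PF = 1 (leading)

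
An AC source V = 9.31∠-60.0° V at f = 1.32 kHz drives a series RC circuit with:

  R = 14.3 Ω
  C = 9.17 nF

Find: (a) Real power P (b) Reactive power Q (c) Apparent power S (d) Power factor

Step 1 — Angular frequency: ω = 2π·f = 2π·1320 = 8294 rad/s.
Step 2 — Component impedances:
  R: Z = R = 14.3 Ω
  C: Z = 1/(jωC) = -j/(ω·C) = 0 - j1.315e+04 Ω
Step 3 — Series combination: Z_total = R + C = 14.3 - j1.315e+04 Ω = 1.315e+04∠-89.9° Ω.
Step 4 — Source phasor: V = 9.31∠-60.0° V = 4.655 - j8.063 V.
Step 5 — Current: I = V / Z = 0.0006136 + j0.0003534 A = 0.0007081∠29.9° A.
Step 6 — Complex power: S = V·I* = 7.169e-06 - j0.006592 VA.
Step 7 — Real power: P = Re(S) = 7.169e-06 W.
Step 8 — Reactive power: Q = Im(S) = -0.006592 VAR.
Step 9 — Apparent power: |S| = 0.006592 VA.
Step 10 — Power factor: PF = P/|S| = 0.001088 (leading).

(a) P = 7.169e-06 W  (b) Q = -0.006592 VAR  (c) S = 0.006592 VA  (d) PF = 0.001088 (leading)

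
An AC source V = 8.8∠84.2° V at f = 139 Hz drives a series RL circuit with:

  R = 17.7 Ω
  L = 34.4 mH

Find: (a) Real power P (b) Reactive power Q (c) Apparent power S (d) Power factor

Step 1 — Angular frequency: ω = 2π·f = 2π·139 = 873.4 rad/s.
Step 2 — Component impedances:
  R: Z = R = 17.7 Ω
  L: Z = jωL = j·873.4·0.0344 = 0 + j30.04 Ω
Step 3 — Series combination: Z_total = R + L = 17.7 + j30.04 Ω = 34.87∠59.5° Ω.
Step 4 — Source phasor: V = 8.8∠84.2° V = 0.8893 + j8.755 V.
Step 5 — Current: I = V / Z = 0.2293 + j0.1055 A = 0.2524∠24.7° A.
Step 6 — Complex power: S = V·I* = 1.127 + j1.913 VA.
Step 7 — Real power: P = Re(S) = 1.127 W.
Step 8 — Reactive power: Q = Im(S) = 1.913 VAR.
Step 9 — Apparent power: |S| = 2.221 VA.
Step 10 — Power factor: PF = P/|S| = 0.5076 (lagging).

(a) P = 1.127 W  (b) Q = 1.913 VAR  (c) S = 2.221 VA  (d) PF = 0.5076 (lagging)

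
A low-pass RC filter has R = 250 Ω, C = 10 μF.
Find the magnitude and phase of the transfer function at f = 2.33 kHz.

Step 1 — Angular frequency: ω = 2π·2330 = 1.464e+04 rad/s.
Step 2 — Transfer function: H(jω) = 1/(1 + jωRC).
Step 3 — Denominator: 1 + jωRC = 1 + j·1.464e+04·250·1e-05 = 1 + j36.6.
Step 4 — H = 0.000746 - j0.0273.
Step 5 — Magnitude: |H| = 0.02731 (-31.3 dB); phase: φ = -88.4°.

|H| = 0.02731 (-31.3 dB), φ = -88.4°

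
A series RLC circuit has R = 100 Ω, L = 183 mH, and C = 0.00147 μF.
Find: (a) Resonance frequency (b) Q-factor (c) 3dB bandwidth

Step 1 — Resonance: ω₀ = 1/√(LC) = 1/√(0.183·1.47e-09) = 6.097e+04 rad/s.
Step 2 — f₀ = ω₀/(2π) = 9704 Hz.
Step 3 — Series Q: Q = ω₀L/R = 6.097e+04·0.183/100 = 111.6.
Step 4 — Bandwidth: Δω = ω₀/Q = 546.4 rad/s; BW = Δω/(2π) = 86.97 Hz.

(a) f₀ = 9704 Hz  (b) Q = 111.6  (c) BW = 86.97 Hz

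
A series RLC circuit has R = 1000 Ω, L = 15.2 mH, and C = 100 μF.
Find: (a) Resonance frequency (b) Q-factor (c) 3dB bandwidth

Step 1 — Resonance condition Im(Z)=0 gives ω₀ = 1/√(LC).
Step 2 — ω₀ = 1/√(0.0152·0.0001) = 811.1 rad/s.
Step 3 — f₀ = ω₀/(2π) = 129.1 Hz.
Step 4 — Series Q: Q = ω₀L/R = 811.1·0.0152/1000 = 0.01233.
Step 5 — 3dB bandwidth: Δω = ω₀/Q = 6.579e+04 rad/s; BW = Δω/(2π) = 1.047e+04 Hz.

(a) f₀ = 129.1 Hz  (b) Q = 0.01233  (c) BW = 1.047e+04 Hz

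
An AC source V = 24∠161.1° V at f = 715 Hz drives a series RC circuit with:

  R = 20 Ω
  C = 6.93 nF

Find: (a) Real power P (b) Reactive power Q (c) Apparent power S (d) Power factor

Step 1 — Angular frequency: ω = 2π·f = 2π·715 = 4492 rad/s.
Step 2 — Component impedances:
  R: Z = R = 20 Ω
  C: Z = 1/(jωC) = -j/(ω·C) = 0 - j3.212e+04 Ω
Step 3 — Series combination: Z_total = R + C = 20 - j3.212e+04 Ω = 3.212e+04∠-90.0° Ω.
Step 4 — Source phasor: V = 24∠161.1° V = -22.71 + j7.774 V.
Step 5 — Current: I = V / Z = -0.0002425 - j0.0007068 A = 0.0007472∠-108.9° A.
Step 6 — Complex power: S = V·I* = 1.117e-05 - j0.01793 VA.
Step 7 — Real power: P = Re(S) = 1.117e-05 W.
Step 8 — Reactive power: Q = Im(S) = -0.01793 VAR.
Step 9 — Apparent power: |S| = 0.01793 VA.
Step 10 — Power factor: PF = P/|S| = 0.0006227 (leading).

(a) P = 1.117e-05 W  (b) Q = -0.01793 VAR  (c) S = 0.01793 VA  (d) PF = 0.0006227 (leading)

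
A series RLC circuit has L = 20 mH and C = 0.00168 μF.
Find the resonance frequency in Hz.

Step 1 — Resonance condition Im(Z)=0 gives ω₀ = 1/√(LC).
Step 2 — ω₀ = 1/√(0.02·1.68e-09) = 1.725e+05 rad/s.
Step 3 — f₀ = ω₀/(2π) = 2.746e+04 Hz.

f₀ = 2.746e+04 Hz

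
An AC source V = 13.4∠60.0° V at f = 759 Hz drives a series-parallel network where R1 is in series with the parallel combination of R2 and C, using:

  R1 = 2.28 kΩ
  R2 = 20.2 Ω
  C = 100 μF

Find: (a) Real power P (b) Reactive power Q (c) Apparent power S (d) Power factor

Step 1 — Angular frequency: ω = 2π·f = 2π·759 = 4769 rad/s.
Step 2 — Component impedances:
  R1: Z = R = 2280 Ω
  R2: Z = R = 20.2 Ω
  C: Z = 1/(jωC) = -j/(ω·C) = 0 - j2.097 Ω
Step 3 — Parallel branch: R2 || C = 1/(1/R2 + 1/C) = 0.2154 - j2.075 Ω.
Step 4 — Series with R1: Z_total = R1 + (R2 || C) = 2280 - j2.075 Ω = 2280∠-0.1° Ω.
Step 5 — Source phasor: V = 13.4∠60.0° V = 6.7 + j11.6 V.
Step 6 — Current: I = V / Z = 0.002934 + j0.005092 A = 0.005877∠60.1° A.
Step 7 — Complex power: S = V·I* = 0.07875 - j7.164e-05 VA.
Step 8 — Real power: P = Re(S) = 0.07875 W.
Step 9 — Reactive power: Q = Im(S) = -7.164e-05 VAR.
Step 10 — Apparent power: |S| = 0.07875 VA.
Step 11 — Power factor: PF = P/|S| = 1 (leading).

(a) P = 0.07875 W  (b) Q = -7.164e-05 VAR  (c) S = 0.07875 VA  (d) PF = 1 (leading)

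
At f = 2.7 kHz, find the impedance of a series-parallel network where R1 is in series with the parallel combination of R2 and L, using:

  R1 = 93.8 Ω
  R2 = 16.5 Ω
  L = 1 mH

Step 1 — Angular frequency: ω = 2π·f = 2π·2700 = 1.696e+04 rad/s.
Step 2 — Component impedances:
  R1: Z = R = 93.8 Ω
  R2: Z = R = 16.5 Ω
  L: Z = jωL = j·1.696e+04·0.001 = 0 + j16.96 Ω
Step 3 — Parallel branch: R2 || L = 1/(1/R2 + 1/L) = 8.479 + j8.247 Ω.
Step 4 — Series with R1: Z_total = R1 + (R2 || L) = 102.3 + j8.247 Ω = 102.6∠4.6° Ω.

Z = 102.3 + j8.247 Ω = 102.6∠4.6° Ω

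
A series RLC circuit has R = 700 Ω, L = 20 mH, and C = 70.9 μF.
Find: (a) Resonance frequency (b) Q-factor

Step 1 — Resonance condition Im(Z)=0 gives ω₀ = 1/√(LC).
Step 2 — ω₀ = 1/√(0.02·7.09e-05) = 839.8 rad/s.
Step 3 — f₀ = ω₀/(2π) = 133.7 Hz.
Step 4 — Series Q: Q = ω₀L/R = 839.8·0.02/700 = 0.02399.

(a) f₀ = 133.7 Hz  (b) Q = 0.02399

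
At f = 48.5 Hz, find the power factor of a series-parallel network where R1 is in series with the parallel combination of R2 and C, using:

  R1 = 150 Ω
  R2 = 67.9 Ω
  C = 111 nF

Step 1 — Angular frequency: ω = 2π·f = 2π·48.5 = 304.7 rad/s.
Step 2 — Component impedances:
  R1: Z = R = 150 Ω
  R2: Z = R = 67.9 Ω
  C: Z = 1/(jωC) = -j/(ω·C) = 0 - j2.956e+04 Ω
Step 3 — Parallel branch: R2 || C = 1/(1/R2 + 1/C) = 67.9 - j0.1559 Ω.
Step 4 — Series with R1: Z_total = R1 + (R2 || C) = 217.9 - j0.1559 Ω = 217.9∠-0.0° Ω.
Step 5 — Power factor: PF = cos(φ) = Re(Z)/|Z| = 217.9/217.9 = 1.
Step 6 — Type: Im(Z) = -0.1559 ⇒ leading (phase φ = -0.0°).

PF = 1 (leading, φ = -0.0°)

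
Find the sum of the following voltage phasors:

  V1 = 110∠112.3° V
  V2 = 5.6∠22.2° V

Step 1 — Convert each phasor to rectangular form:
  V1 = 110·(cos(112.3°) + j·sin(112.3°)) = -41.74 + j101.8 V
  V2 = 5.6·(cos(22.2°) + j·sin(22.2°)) = 5.185 + j2.116 V
Step 2 — Sum components: V_total = -36.56 + j103.9 V.
Step 3 — Convert to polar: |V_total| = 110.1 V, ∠V_total = 109.4°.

V_total = 110.1∠109.4° V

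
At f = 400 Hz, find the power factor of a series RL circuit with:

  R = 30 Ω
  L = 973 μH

Step 1 — Angular frequency: ω = 2π·f = 2π·400 = 2513 rad/s.
Step 2 — Component impedances:
  R: Z = R = 30 Ω
  L: Z = jωL = j·2513·0.000973 = 0 + j2.445 Ω
Step 3 — Series combination: Z_total = R + L = 30 + j2.445 Ω = 30.1∠4.7° Ω.
Step 4 — Power factor: PF = cos(φ) = Re(Z)/|Z| = 30/30.1 = 0.9967.
Step 5 — Type: Im(Z) = 2.445 ⇒ lagging (phase φ = 4.7°).

PF = 0.9967 (lagging, φ = 4.7°)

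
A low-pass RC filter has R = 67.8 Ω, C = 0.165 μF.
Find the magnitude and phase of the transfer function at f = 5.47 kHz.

Step 1 — Angular frequency: ω = 2π·5470 = 3.437e+04 rad/s.
Step 2 — Transfer function: H(jω) = 1/(1 + jωRC).
Step 3 — Denominator: 1 + jωRC = 1 + j·3.437e+04·67.8·1.65e-07 = 1 + j0.3845.
Step 4 — H = 0.8712 - j0.335.
Step 5 — Magnitude: |H| = 0.9334 (-0.6 dB); phase: φ = -21.0°.

|H| = 0.9334 (-0.6 dB), φ = -21.0°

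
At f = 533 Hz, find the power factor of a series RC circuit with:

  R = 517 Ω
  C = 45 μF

Step 1 — Angular frequency: ω = 2π·f = 2π·533 = 3349 rad/s.
Step 2 — Component impedances:
  R: Z = R = 517 Ω
  C: Z = 1/(jωC) = -j/(ω·C) = 0 - j6.636 Ω
Step 3 — Series combination: Z_total = R + C = 517 - j6.636 Ω = 517∠-0.7° Ω.
Step 4 — Power factor: PF = cos(φ) = Re(Z)/|Z| = 517/517.04 = 0.9999.
Step 5 — Type: Im(Z) = -6.636 ⇒ leading (phase φ = -0.7°).

PF = 0.9999 (leading, φ = -0.7°)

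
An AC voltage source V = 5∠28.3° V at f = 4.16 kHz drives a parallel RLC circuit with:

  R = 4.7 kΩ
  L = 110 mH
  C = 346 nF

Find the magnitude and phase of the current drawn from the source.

Step 1 — Angular frequency: ω = 2π·f = 2π·4160 = 2.614e+04 rad/s.
Step 2 — Component impedances:
  R: Z = R = 4700 Ω
  L: Z = jωL = j·2.614e+04·0.11 = 0 + j2875 Ω
  C: Z = 1/(jωC) = -j/(ω·C) = 0 - j110.6 Ω
Step 3 — Parallel combination: 1/Z_total = 1/R + 1/L + 1/C; Z_total = 2.812 - j114.9 Ω = 115∠-88.6° Ω.
Step 4 — Source phasor: V = 5∠28.3° V = 4.402 + j2.37 V.
Step 5 — Ohm's law: I = V / Z_total = (4.402 + j2.37) / (2.812 - j114.9) = -0.01968 + j0.03879 A.
Step 6 — Convert to polar: |I| = 0.04349 A, ∠I = 116.9°.

I = 0.04349∠116.9° A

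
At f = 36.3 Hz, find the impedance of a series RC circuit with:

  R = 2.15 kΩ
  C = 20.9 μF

Step 1 — Angular frequency: ω = 2π·f = 2π·36.3 = 228.1 rad/s.
Step 2 — Component impedances:
  R: Z = R = 2150 Ω
  C: Z = 1/(jωC) = -j/(ω·C) = 0 - j209.8 Ω
Step 3 — Series combination: Z_total = R + C = 2150 - j209.8 Ω = 2160∠-5.6° Ω.

Z = 2150 - j209.8 Ω = 2160∠-5.6° Ω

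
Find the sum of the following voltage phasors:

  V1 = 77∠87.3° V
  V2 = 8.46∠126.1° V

Step 1 — Convert each phasor to rectangular form:
  V1 = 77·(cos(87.3°) + j·sin(87.3°)) = 3.627 + j76.91 V
  V2 = 8.46·(cos(126.1°) + j·sin(126.1°)) = -4.985 + j6.836 V
Step 2 — Sum components: V_total = -1.357 + j83.75 V.
Step 3 — Convert to polar: |V_total| = 83.76 V, ∠V_total = 90.9°.

V_total = 83.76∠90.9° V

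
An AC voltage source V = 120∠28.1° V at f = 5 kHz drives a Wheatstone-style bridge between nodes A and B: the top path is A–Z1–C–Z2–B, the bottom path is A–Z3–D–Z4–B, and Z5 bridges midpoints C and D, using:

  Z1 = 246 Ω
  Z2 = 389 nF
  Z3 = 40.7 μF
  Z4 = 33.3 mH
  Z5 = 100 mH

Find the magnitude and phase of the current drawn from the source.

Step 1 — Angular frequency: ω = 2π·f = 2π·5000 = 3.142e+04 rad/s.
Step 2 — Component impedances:
  Z1: Z = R = 246 Ω
  Z2: Z = 1/(jωC) = -j/(ω·C) = 0 - j81.83 Ω
  Z3: Z = 1/(jωC) = -j/(ω·C) = 0 - j0.7821 Ω
  Z4: Z = jωL = j·3.142e+04·0.0333 = 0 + j1046 Ω
  Z5: Z = jωL = j·3.142e+04·0.1 = 0 + j3142 Ω
Step 3 — Bridge requires nodal analysis (the Z5 bridge couples midpoints C and D, so the two paths cannot be reduced to a simple series/parallel combination). Setting node B to ground and injecting 1 A at node A, the 3-node admittance system at A, C, D solves to V_A = Z_AB = 260.5 - j1.818 Ω = 260.6∠-0.4° Ω.
Step 4 — Source phasor: V = 120∠28.1° V = 105.9 + j56.52 V.
Step 5 — Ohm's law: I = V / Z_total = (105.9 + j56.52) / (260.5 - j1.818) = 0.4048 + j0.2198 A.
Step 6 — Convert to polar: |I| = 0.4606 A, ∠I = 28.5°.

I = 0.4606∠28.5° A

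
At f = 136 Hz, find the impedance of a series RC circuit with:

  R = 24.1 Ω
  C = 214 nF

Step 1 — Angular frequency: ω = 2π·f = 2π·136 = 854.5 rad/s.
Step 2 — Component impedances:
  R: Z = R = 24.1 Ω
  C: Z = 1/(jωC) = -j/(ω·C) = 0 - j5468 Ω
Step 3 — Series combination: Z_total = R + C = 24.1 - j5468 Ω = 5469∠-89.7° Ω.

Z = 24.1 - j5468 Ω = 5469∠-89.7° Ω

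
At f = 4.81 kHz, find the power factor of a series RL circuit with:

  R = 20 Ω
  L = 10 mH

Step 1 — Angular frequency: ω = 2π·f = 2π·4810 = 3.022e+04 rad/s.
Step 2 — Component impedances:
  R: Z = R = 20 Ω
  L: Z = jωL = j·3.022e+04·0.01 = 0 + j302.2 Ω
Step 3 — Series combination: Z_total = R + L = 20 + j302.2 Ω = 302.9∠86.2° Ω.
Step 4 — Power factor: PF = cos(φ) = Re(Z)/|Z| = 20/302.9 = 0.06603.
Step 5 — Type: Im(Z) = 302.2 ⇒ lagging (phase φ = 86.2°).

PF = 0.06603 (lagging, φ = 86.2°)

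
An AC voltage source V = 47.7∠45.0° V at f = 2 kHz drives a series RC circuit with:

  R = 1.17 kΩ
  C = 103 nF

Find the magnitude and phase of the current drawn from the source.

Step 1 — Angular frequency: ω = 2π·f = 2π·2000 = 1.257e+04 rad/s.
Step 2 — Component impedances:
  R: Z = R = 1170 Ω
  C: Z = 1/(jωC) = -j/(ω·C) = 0 - j772.6 Ω
Step 3 — Series combination: Z_total = R + C = 1170 - j772.6 Ω = 1402∠-33.4° Ω.
Step 4 — Source phasor: V = 47.7∠45.0° V = 33.73 + j33.73 V.
Step 5 — Ohm's law: I = V / Z_total = (33.73 + j33.73) / (1170 - j772.6) = 0.006819 + j0.03333 A.
Step 6 — Convert to polar: |I| = 0.03402 A, ∠I = 78.4°.

I = 0.03402∠78.4° A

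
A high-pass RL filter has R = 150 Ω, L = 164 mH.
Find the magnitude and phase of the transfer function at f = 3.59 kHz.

Step 1 — Angular frequency: ω = 2π·3590 = 2.256e+04 rad/s.
Step 2 — Transfer function: H(jω) = jωL/(R + jωL).
Step 3 — Numerator jωL = j·3699; denominator R + jωL = 150 + j3699.
Step 4 — H = 0.9984 + j0.04048.
Step 5 — Magnitude: |H| = 0.9992 (-0.0 dB); phase: φ = 2.3°.

|H| = 0.9992 (-0.0 dB), φ = 2.3°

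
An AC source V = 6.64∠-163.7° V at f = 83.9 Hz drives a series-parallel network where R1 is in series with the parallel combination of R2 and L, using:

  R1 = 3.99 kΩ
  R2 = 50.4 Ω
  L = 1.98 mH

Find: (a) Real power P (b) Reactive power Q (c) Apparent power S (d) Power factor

Step 1 — Angular frequency: ω = 2π·f = 2π·83.9 = 527.2 rad/s.
Step 2 — Component impedances:
  R1: Z = R = 3990 Ω
  R2: Z = R = 50.4 Ω
  L: Z = jωL = j·527.2·0.00198 = 0 + j1.044 Ω
Step 3 — Parallel branch: R2 || L = 1/(1/R2 + 1/L) = 0.02161 + j1.043 Ω.
Step 4 — Series with R1: Z_total = R1 + (R2 || L) = 3990 + j1.043 Ω = 3990∠0.0° Ω.
Step 5 — Source phasor: V = 6.64∠-163.7° V = -6.373 - j1.864 V.
Step 6 — Current: I = V / Z = -0.001597 - j0.0004667 A = 0.001664∠-163.7° A.
Step 7 — Complex power: S = V·I* = 0.01105 + j2.889e-06 VA.
Step 8 — Real power: P = Re(S) = 0.01105 W.
Step 9 — Reactive power: Q = Im(S) = 2.889e-06 VAR.
Step 10 — Apparent power: |S| = 0.01105 VA.
Step 11 — Power factor: PF = P/|S| = 1 (lagging).

(a) P = 0.01105 W  (b) Q = 2.889e-06 VAR  (c) S = 0.01105 VA  (d) PF = 1 (lagging)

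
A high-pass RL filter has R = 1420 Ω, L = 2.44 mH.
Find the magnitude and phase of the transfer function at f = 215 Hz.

Step 1 — Angular frequency: ω = 2π·215 = 1351 rad/s.
Step 2 — Transfer function: H(jω) = jωL/(R + jωL).
Step 3 — Numerator jωL = j·3.296; denominator R + jωL = 1420 + j3.296.
Step 4 — H = 5.388e-06 + j0.002321.
Step 5 — Magnitude: |H| = 0.002321 (-52.7 dB); phase: φ = 89.9°.

|H| = 0.002321 (-52.7 dB), φ = 89.9°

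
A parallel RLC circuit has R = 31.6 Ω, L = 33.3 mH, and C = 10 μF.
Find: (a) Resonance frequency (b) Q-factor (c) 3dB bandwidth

Step 1 — Resonance: ω₀ = 1/√(LC) = 1/√(0.0333·1e-05) = 1733 rad/s.
Step 2 — f₀ = ω₀/(2π) = 275.8 Hz.
Step 3 — Parallel Q: Q = R/(ω₀L) = 31.6/(1733·0.0333) = 0.5476.
Step 4 — Bandwidth: Δω = ω₀/Q = 3165 rad/s; BW = Δω/(2π) = 503.7 Hz.

(a) f₀ = 275.8 Hz  (b) Q = 0.5476  (c) BW = 503.7 Hz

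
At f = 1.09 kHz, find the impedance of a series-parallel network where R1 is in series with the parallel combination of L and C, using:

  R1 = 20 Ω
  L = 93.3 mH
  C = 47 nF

Step 1 — Angular frequency: ω = 2π·f = 2π·1090 = 6849 rad/s.
Step 2 — Component impedances:
  R1: Z = R = 20 Ω
  L: Z = jωL = j·6849·0.0933 = 0 + j639 Ω
  C: Z = 1/(jωC) = -j/(ω·C) = 0 - j3107 Ω
Step 3 — Parallel branch: L || C = 1/(1/L + 1/C) = 0 + j804.4 Ω.
Step 4 — Series with R1: Z_total = R1 + (L || C) = 20 + j804.4 Ω = 804.7∠88.6° Ω.

Z = 20 + j804.4 Ω = 804.7∠88.6° Ω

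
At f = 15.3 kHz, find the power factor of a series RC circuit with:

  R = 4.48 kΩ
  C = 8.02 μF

Step 1 — Angular frequency: ω = 2π·f = 2π·1.53e+04 = 9.613e+04 rad/s.
Step 2 — Component impedances:
  R: Z = R = 4480 Ω
  C: Z = 1/(jωC) = -j/(ω·C) = 0 - j1.297 Ω
Step 3 — Series combination: Z_total = R + C = 4480 - j1.297 Ω = 4480∠-0.0° Ω.
Step 4 — Power factor: PF = cos(φ) = Re(Z)/|Z| = 4480/4480 = 1.
Step 5 — Type: Im(Z) = -1.297 ⇒ leading (phase φ = -0.0°).

PF = 1 (leading, φ = -0.0°)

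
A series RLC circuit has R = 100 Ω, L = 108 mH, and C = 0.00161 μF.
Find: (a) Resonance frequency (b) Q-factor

Step 1 — Resonance condition Im(Z)=0 gives ω₀ = 1/√(LC).
Step 2 — ω₀ = 1/√(0.108·1.61e-09) = 7.584e+04 rad/s.
Step 3 — f₀ = ω₀/(2π) = 1.207e+04 Hz.
Step 4 — Series Q: Q = ω₀L/R = 7.584e+04·0.108/100 = 81.9.

(a) f₀ = 1.207e+04 Hz  (b) Q = 81.9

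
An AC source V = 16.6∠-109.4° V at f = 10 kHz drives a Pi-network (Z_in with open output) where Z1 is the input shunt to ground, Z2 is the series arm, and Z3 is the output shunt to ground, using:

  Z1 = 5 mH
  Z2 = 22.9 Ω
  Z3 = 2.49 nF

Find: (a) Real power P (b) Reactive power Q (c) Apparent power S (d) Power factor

Step 1 — Angular frequency: ω = 2π·f = 2π·1e+04 = 6.283e+04 rad/s.
Step 2 — Component impedances:
  Z1: Z = jωL = j·6.283e+04·0.005 = 0 + j314.2 Ω
  Z2: Z = R = 22.9 Ω
  Z3: Z = 1/(jωC) = -j/(ω·C) = 0 - j6392 Ω
Step 3 — With open output, the series arm Z2 and the output shunt Z3 appear in series to ground: Z2 + Z3 = 22.9 - j6392 Ω.
Step 4 — Parallel with input shunt Z1: Z_in = Z1 || (Z2 + Z3) = 0.06119 + j330.4 Ω = 330.4∠90.0° Ω.
Step 5 — Source phasor: V = 16.6∠-109.4° V = -5.514 - j15.66 V.
Step 6 — Current: I = V / Z = -0.04739 + j0.01668 A = 0.05024∠160.6° A.
Step 7 — Complex power: S = V·I* = 0.0001545 + j0.834 VA.
Step 8 — Real power: P = Re(S) = 0.0001545 W.
Step 9 — Reactive power: Q = Im(S) = 0.834 VAR.
Step 10 — Apparent power: |S| = 0.834 VA.
Step 11 — Power factor: PF = P/|S| = 0.0001852 (lagging).

(a) P = 0.0001545 W  (b) Q = 0.834 VAR  (c) S = 0.834 VA  (d) PF = 0.0001852 (lagging)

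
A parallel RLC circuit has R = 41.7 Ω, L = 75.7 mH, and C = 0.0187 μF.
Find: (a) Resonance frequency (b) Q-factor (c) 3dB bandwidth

Step 1 — Resonance: ω₀ = 1/√(LC) = 1/√(0.0757·1.87e-08) = 2.658e+04 rad/s.
Step 2 — f₀ = ω₀/(2π) = 4230 Hz.
Step 3 — Parallel Q: Q = R/(ω₀L) = 41.7/(2.658e+04·0.0757) = 0.02073.
Step 4 — Bandwidth: Δω = ω₀/Q = 1.282e+06 rad/s; BW = Δω/(2π) = 2.041e+05 Hz.

(a) f₀ = 4230 Hz  (b) Q = 0.02073  (c) BW = 2.041e+05 Hz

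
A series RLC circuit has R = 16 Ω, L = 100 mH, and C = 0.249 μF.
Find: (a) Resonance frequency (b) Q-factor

Step 1 — Resonance condition Im(Z)=0 gives ω₀ = 1/√(LC).
Step 2 — ω₀ = 1/√(0.1·2.49e-07) = 6337 rad/s.
Step 3 — f₀ = ω₀/(2π) = 1009 Hz.
Step 4 — Series Q: Q = ω₀L/R = 6337·0.1/16 = 39.61.

(a) f₀ = 1009 Hz  (b) Q = 39.61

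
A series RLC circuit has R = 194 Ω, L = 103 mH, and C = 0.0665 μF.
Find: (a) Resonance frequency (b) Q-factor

Step 1 — Resonance condition Im(Z)=0 gives ω₀ = 1/√(LC).
Step 2 — ω₀ = 1/√(0.103·6.65e-08) = 1.208e+04 rad/s.
Step 3 — f₀ = ω₀/(2π) = 1923 Hz.
Step 4 — Series Q: Q = ω₀L/R = 1.208e+04·0.103/194 = 6.415.

(a) f₀ = 1923 Hz  (b) Q = 6.415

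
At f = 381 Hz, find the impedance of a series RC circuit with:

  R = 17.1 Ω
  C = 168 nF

Step 1 — Angular frequency: ω = 2π·f = 2π·381 = 2394 rad/s.
Step 2 — Component impedances:
  R: Z = R = 17.1 Ω
  C: Z = 1/(jωC) = -j/(ω·C) = 0 - j2486 Ω
Step 3 — Series combination: Z_total = R + C = 17.1 - j2486 Ω = 2487∠-89.6° Ω.

Z = 17.1 - j2486 Ω = 2487∠-89.6° Ω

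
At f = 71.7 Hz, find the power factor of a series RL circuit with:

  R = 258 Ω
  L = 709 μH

Step 1 — Angular frequency: ω = 2π·f = 2π·71.7 = 450.5 rad/s.
Step 2 — Component impedances:
  R: Z = R = 258 Ω
  L: Z = jωL = j·450.5·0.000709 = 0 + j0.3194 Ω
Step 3 — Series combination: Z_total = R + L = 258 + j0.3194 Ω = 258∠0.1° Ω.
Step 4 — Power factor: PF = cos(φ) = Re(Z)/|Z| = 258/258 = 1.
Step 5 — Type: Im(Z) = 0.3194 ⇒ lagging (phase φ = 0.1°).

PF = 1 (lagging, φ = 0.1°)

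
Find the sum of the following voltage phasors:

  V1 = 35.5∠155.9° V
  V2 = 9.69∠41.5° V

Step 1 — Convert each phasor to rectangular form:
  V1 = 35.5·(cos(155.9°) + j·sin(155.9°)) = -32.41 + j14.5 V
  V2 = 9.69·(cos(41.5°) + j·sin(41.5°)) = 7.257 + j6.421 V
Step 2 — Sum components: V_total = -25.15 + j20.92 V.
Step 3 — Convert to polar: |V_total| = 32.71 V, ∠V_total = 140.2°.

V_total = 32.71∠140.2° V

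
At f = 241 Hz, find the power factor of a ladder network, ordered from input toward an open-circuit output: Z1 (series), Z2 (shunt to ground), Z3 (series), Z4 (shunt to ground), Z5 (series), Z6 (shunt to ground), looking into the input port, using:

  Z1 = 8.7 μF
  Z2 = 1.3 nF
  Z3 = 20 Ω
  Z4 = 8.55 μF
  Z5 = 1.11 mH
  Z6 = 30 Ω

Step 1 — Angular frequency: ω = 2π·f = 2π·241 = 1514 rad/s.
Step 2 — Component impedances:
  Z1: Z = 1/(jωC) = -j/(ω·C) = 0 - j75.91 Ω
  Z2: Z = 1/(jωC) = -j/(ω·C) = 0 - j5.08e+05 Ω
  Z3: Z = R = 20 Ω
  Z4: Z = 1/(jωC) = -j/(ω·C) = 0 - j77.24 Ω
  Z5: Z = jωL = j·1514·0.00111 = 0 + j1.681 Ω
  Z6: Z = R = 30 Ω
Step 3 — Ladder network (open output): work backward from the far end, alternating series and parallel combinations. Z_in = 47.08 - j84.95 Ω = 97.12∠-61.0° Ω.
Step 4 — Power factor: PF = cos(φ) = Re(Z)/|Z| = 47.08/97.12 = 0.4848.
Step 5 — Type: Im(Z) = -84.95 ⇒ leading (phase φ = -61.0°).

PF = 0.4848 (leading, φ = -61.0°)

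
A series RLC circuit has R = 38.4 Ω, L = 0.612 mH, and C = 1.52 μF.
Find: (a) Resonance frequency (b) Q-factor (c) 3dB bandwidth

Step 1 — Resonance: ω₀ = 1/√(LC) = 1/√(0.000612·1.52e-06) = 3.279e+04 rad/s.
Step 2 — f₀ = ω₀/(2π) = 5218 Hz.
Step 3 — Series Q: Q = ω₀L/R = 3.279e+04·0.000612/38.4 = 0.5225.
Step 4 — Bandwidth: Δω = ω₀/Q = 6.275e+04 rad/s; BW = Δω/(2π) = 9986 Hz.

(a) f₀ = 5218 Hz  (b) Q = 0.5225  (c) BW = 9986 Hz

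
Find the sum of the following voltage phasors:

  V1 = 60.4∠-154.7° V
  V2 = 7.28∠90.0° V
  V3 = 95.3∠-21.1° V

Step 1 — Convert each phasor to rectangular form:
  V1 = 60.4·(cos(-154.7°) + j·sin(-154.7°)) = -54.61 - j25.81 V
  V2 = 7.28·(cos(90.0°) + j·sin(90.0°)) = 0 + j7.28 V
  V3 = 95.3·(cos(-21.1°) + j·sin(-21.1°)) = 88.91 - j34.31 V
Step 2 — Sum components: V_total = 34.3 - j52.84 V.
Step 3 — Convert to polar: |V_total| = 63 V, ∠V_total = -57.0°.

V_total = 63∠-57.0° V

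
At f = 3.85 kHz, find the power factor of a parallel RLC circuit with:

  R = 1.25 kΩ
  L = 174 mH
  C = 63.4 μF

Step 1 — Angular frequency: ω = 2π·f = 2π·3850 = 2.419e+04 rad/s.
Step 2 — Component impedances:
  R: Z = R = 1250 Ω
  L: Z = jωL = j·2.419e+04·0.174 = 0 + j4209 Ω
  C: Z = 1/(jωC) = -j/(ω·C) = 0 - j0.652 Ω
Step 3 — Parallel combination: 1/Z_total = 1/R + 1/L + 1/C; Z_total = 0.0003402 - j0.6521 Ω = 0.6521∠-90.0° Ω.
Step 4 — Power factor: PF = cos(φ) = Re(Z)/|Z| = 0.0003402/0.6521 = 0.0005217.
Step 5 — Type: Im(Z) = -0.6521 ⇒ leading (phase φ = -90.0°).

PF = 0.0005217 (leading, φ = -90.0°)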